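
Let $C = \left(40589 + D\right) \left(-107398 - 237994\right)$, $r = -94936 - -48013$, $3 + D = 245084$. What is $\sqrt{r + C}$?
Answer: $i \sqrt{98668179563} \approx 3.1412 \cdot 10^{5} i$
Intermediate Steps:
$D = 245081$ ($D = -3 + 245084 = 245081$)
$r = -46923$ ($r = -94936 + \left(-28384 + 76397\right) = -94936 + 48013 = -46923$)
$C = -98668132640$ ($C = \left(40589 + 245081\right) \left(-107398 - 237994\right) = 285670 \left(-345392\right) = -98668132640$)
$\sqrt{r + C} = \sqrt{-46923 - 98668132640} = \sqrt{-98668179563} = i \sqrt{98668179563}$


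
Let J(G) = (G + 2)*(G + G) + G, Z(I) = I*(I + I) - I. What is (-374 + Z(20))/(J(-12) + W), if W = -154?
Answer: 203/37 ≈ 5.4865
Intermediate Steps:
Z(I) = -I + 2*I² (Z(I) = I*(2*I) - I = 2*I² - I = -I + 2*I²)
J(G) = G + 2*G*(2 + G) (J(G) = (2 + G)*(2*G) + G = 2*G*(2 + G) + G = G + 2*G*(2 + G))
(-374 + Z(20))/(J(-12) + W) = (-374 + 20*(-1 + 2*20))/(-12*(5 + 2*(-12)) - 154) = (-374 + 20*(-1 + 40))/(-12*(5 - 24) - 154) = (-374 + 20*39)/(-12*(-19) - 154) = (-374 + 780)/(228 - 154) = 406/74 = 406*(1/74) = 203/37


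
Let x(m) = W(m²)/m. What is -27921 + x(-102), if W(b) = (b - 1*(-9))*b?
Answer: -1090047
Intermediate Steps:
W(b) = b*(9 + b) (W(b) = (b + 9)*b = (9 + b)*b = b*(9 + b))
x(m) = m*(9 + m²) (x(m) = (m²*(9 + m²))/m = m*(9 + m²))
-27921 + x(-102) = -27921 - 102*(9 + (-102)²) = -27921 - 102*(9 + 10404) = -27921 - 102*10413 = -27921 - 1062126 = -1090047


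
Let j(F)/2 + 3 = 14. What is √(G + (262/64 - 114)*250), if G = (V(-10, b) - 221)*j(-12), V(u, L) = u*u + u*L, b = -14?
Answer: I*√432937/4 ≈ 164.49*I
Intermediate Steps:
j(F) = 22 (j(F) = -6 + 2*14 = -6 + 28 = 22)
V(u, L) = u² + L*u
G = 418 (G = (-10*(-14 - 10) - 221)*22 = (-10*(-24) - 221)*22 = (240 - 221)*22 = 19*22 = 418)
√(G + (262/64 - 114)*250) = √(418 + (262/64 - 114)*250) = √(418 + (262*(1/64) - 114)*250) = √(418 + (131/32 - 114)*250) = √(418 - 3517/32*250) = √(418 - 439625/16) = √(-432937/16) = I*√432937/4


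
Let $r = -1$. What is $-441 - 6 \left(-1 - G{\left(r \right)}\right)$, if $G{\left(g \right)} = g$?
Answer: $-441$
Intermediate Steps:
$-441 - 6 \left(-1 - G{\left(r \right)}\right) = -441 - 6 \left(-1 - -1\right) = -441 - 6 \left(-1 + 1\right) = -441 - 0 = -441 + 0 = -441$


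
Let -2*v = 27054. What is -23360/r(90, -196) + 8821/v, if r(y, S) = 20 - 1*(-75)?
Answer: -63365743/257013 ≈ -246.55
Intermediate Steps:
v = -13527 (v = -½*27054 = -13527)
r(y, S) = 95 (r(y, S) = 20 + 75 = 95)
-23360/r(90, -196) + 8821/v = -23360/95 + 8821/(-13527) = -23360*1/95 + 8821*(-1/13527) = -4672/19 - 8821/13527 = -63365743/257013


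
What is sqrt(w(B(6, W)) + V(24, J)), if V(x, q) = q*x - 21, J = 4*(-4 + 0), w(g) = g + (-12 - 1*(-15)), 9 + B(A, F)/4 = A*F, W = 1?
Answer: 3*I*sqrt(46) ≈ 20.347*I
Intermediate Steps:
B(A, F) = -36 + 4*A*F (B(A, F) = -36 + 4*(A*F) = -36 + 4*A*F)
w(g) = 3 + g (w(g) = g + (-12 + 15) = g + 3 = 3 + g)
J = -16 (J = 4*(-4) = -16)
V(x, q) = -21 + q*x
sqrt(w(B(6, W)) + V(24, J)) = sqrt((3 + (-36 + 4*6*1)) + (-21 - 16*24)) = sqrt((3 + (-36 + 24)) + (-21 - 384)) = sqrt((3 - 12) - 405) = sqrt(-9 - 405) = sqrt(-414) = 3*I*sqrt(46)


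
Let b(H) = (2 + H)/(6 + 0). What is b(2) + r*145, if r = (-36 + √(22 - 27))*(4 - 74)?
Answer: 1096202/3 - 10150*I*√5 ≈ 3.654e+5 - 22696.0*I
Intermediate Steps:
b(H) = ⅓ + H/6 (b(H) = (2 + H)/6 = (2 + H)*(⅙) = ⅓ + H/6)
r = 2520 - 70*I*√5 (r = (-36 + √(-5))*(-70) = (-36 + I*√5)*(-70) = 2520 - 70*I*√5 ≈ 2520.0 - 156.52*I)
b(2) + r*145 = (⅓ + (⅙)*2) + (2520 - 70*I*√5)*145 = (⅓ + ⅓) + (365400 - 10150*I*√5) = ⅔ + (365400 - 10150*I*√5) = 1096202/3 - 10150*I*√5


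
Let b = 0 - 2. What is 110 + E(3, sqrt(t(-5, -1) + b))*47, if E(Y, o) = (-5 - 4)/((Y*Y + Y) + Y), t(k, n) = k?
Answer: 409/5 ≈ 81.800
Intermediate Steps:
b = -2
E(Y, o) = -9/(Y**2 + 2*Y) (E(Y, o) = -9/((Y**2 + Y) + Y) = -9/((Y + Y**2) + Y) = -9/(Y**2 + 2*Y))
110 + E(3, sqrt(t(-5, -1) + b))*47 = 110 - 9/(3*(2 + 3))*47 = 110 - 9*1/3/5*47 = 110 - 9*1/3*1/5*47 = 110 - 3/5*47 = 110 - 141/5 = 409/5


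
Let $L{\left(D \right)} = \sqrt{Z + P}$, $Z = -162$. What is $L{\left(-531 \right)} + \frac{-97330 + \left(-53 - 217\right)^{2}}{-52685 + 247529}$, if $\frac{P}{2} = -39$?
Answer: $- \frac{12215}{97422} + 4 i \sqrt{15} \approx -0.12538 + 15.492 i$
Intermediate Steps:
$P = -78$ ($P = 2 \left(-39\right) = -78$)
$L{\left(D \right)} = 4 i \sqrt{15}$ ($L{\left(D \right)} = \sqrt{-162 - 78} = \sqrt{-240} = 4 i \sqrt{15}$)
$L{\left(-531 \right)} + \frac{-97330 + \left(-53 - 217\right)^{2}}{-52685 + 247529} = 4 i \sqrt{15} + \frac{-97330 + \left(-53 - 217\right)^{2}}{-52685 + 247529} = 4 i \sqrt{15} + \frac{-97330 + \left(-270\right)^{2}}{194844} = 4 i \sqrt{15} + \left(-97330 + 72900\right) \frac{1}{194844} = 4 i \sqrt{15} - \frac{12215}{97422} = - \frac{12215}{97422} + 4 i \sqrt{15}$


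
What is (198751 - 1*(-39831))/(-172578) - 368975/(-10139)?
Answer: 30628992326/874884171 ≈ 35.009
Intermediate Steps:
(198751 - 1*(-39831))/(-172578) - 368975/(-10139) = (198751 + 39831)*(-1/172578) - 368975*(-1/10139) = 238582*(-1/172578) + 368975/10139 = -119291/86289 + 368975/10139 = 30628992326/874884171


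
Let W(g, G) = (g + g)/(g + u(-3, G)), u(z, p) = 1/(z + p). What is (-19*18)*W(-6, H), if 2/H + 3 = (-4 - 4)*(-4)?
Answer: -348840/539 ≈ -647.20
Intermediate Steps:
H = 2/29 (H = 2/(-3 + (-4 - 4)*(-4)) = 2/(-3 - 8*(-4)) = 2/(-3 + 32) = 2/29 ≈ 0.068966)
u(z, p) = 1/(p + z)
W(g, G) = 2*g/(g + 1/(-3 + G)) (W(g, G) = (g + g)/(g + 1/(G - 3)) = (2*g)/(g + 1/(-3 + G)) = 2*g/(g + 1/(-3 + G)))
(-19*18)*W(-6, H) = (-19*18)*(2*(-6)*(-3 + 2/29)/(1 - 6*(-3 + 2/29))) = -684*(-6)*(-85)/((1 - 6*(-85/29))*29) = -684*(-6)*(-85)/((1 + 510/29)*29) = -684*(-6)*(-85)/(539/29*29) = -684*(-6)*29*(-85)/(539*29) = -342*1020/539 = -348840/539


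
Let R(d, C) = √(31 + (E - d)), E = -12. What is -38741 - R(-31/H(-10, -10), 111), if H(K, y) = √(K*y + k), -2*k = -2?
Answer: -38741 - √(193819 + 3131*√101)/101 ≈ -38746.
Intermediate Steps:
k = 1 (k = -½*(-2) = 1)
H(K, y) = √(1 + K*y) (H(K, y) = √(K*y + 1) = √(1 + K*y))
R(d, C) = √(19 - d) (R(d, C) = √(31 + (-12 - d)) = √(19 - d))
-38741 - R(-31/H(-10, -10), 111) = -38741 - √(19 - (-31)/(√(1 - 10*(-10)))) = -38741 - √(19 - (-31)/(√(1 + 100))) = -38741 - √(19 - (-31)/(√101)) = -38741 - √(19 - (-31)*√101/101) = -38741 - √(19 + 31*√101/101)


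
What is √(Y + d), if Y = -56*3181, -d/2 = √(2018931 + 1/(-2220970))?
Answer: √(-219673206533240600 - 1110485*√9958796572040756930)/1110485 ≈ 425.42*I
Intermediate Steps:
d = -√9958796572040756930/1110485 (d = -2*√(2018931 + 1/(-2220970)) = -2*√(2018931 - 1/2220970) = -√9958796572040756930/1110485 ≈ -2841.8)
Y = -178136
√(Y + d) = √(-178136 - √9958796572040756930/1110485)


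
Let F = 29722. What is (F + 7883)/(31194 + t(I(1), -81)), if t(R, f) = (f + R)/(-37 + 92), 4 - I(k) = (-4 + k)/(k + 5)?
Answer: 1378850/1143729 ≈ 1.2056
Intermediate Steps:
I(k) = 4 - (-4 + k)/(5 + k) (I(k) = 4 - (-4 + k)/(k + 5) = 4 - (-4 + k)/(5 + k))
t(R, f) = R/55 + f/55 (t(R, f) = (R + f)/55 = (R + f)*(1/55) = R/55 + f/55)
(F + 7883)/(31194 + t(I(1), -81)) = (29722 + 7883)/(31194 + ((3*(8 + 1)/(5 + 1))/55 + (1/55)*(-81))) = 37605/(31194 + ((3*9/6)/55 - 81/55)) = 37605/(31194 + ((3*(⅙)*9)/55 - 81/55)) = 37605/(31194 + ((1/55)*(9/2) - 81/55)) = 37605/(31194 + (9/110 - 81/55)) = 37605/(31194 - 153/110) = 37605/(3431187/110) = 37605*(110/3431187) = 1378850/1143729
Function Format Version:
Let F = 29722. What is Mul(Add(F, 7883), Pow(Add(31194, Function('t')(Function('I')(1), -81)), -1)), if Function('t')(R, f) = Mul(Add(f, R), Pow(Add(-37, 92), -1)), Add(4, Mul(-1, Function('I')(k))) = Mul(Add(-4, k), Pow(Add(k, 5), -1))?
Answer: Rational(1378850, 1143729) ≈ 1.2056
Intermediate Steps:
Function('I')(k) = Add(4, Mul(-1, Pow(Add(5, k), -1), Add(-4, k))) (Function('I')(k) = Add(4, Mul(-1, Mul(Add(-4, k), Pow(Add(k, 5), -1)))) = Add(4, Mul(-1, Mul(Add(-4, k), Pow(Add(5, k), -1)))) = Add(4, Mul(-1, Mul(Pow(Add(5, k), -1), Add(-4, k)))) = Add(4, Mul(-1, Pow(Add(5, k), -1), Add(-4, k))))
Function('t')(R, f) = Add(Mul(Rational(1, 55), R), Mul(Rational(1, 55), f)) (Function('t')(R, f) = Mul(Add(R, f), Pow(55, -1)) = Mul(Add(R, f), Rational(1, 55)) = Add(Mul(Rational(1, 55), R), Mul(Rational(1, 55), f)))
Mul(Add(F, 7883), Pow(Add(31194, Function('t')(Function('I')(1), -81)), -1)) = Mul(Add(29722, 7883), Pow(Add(31194, Add(Mul(Rational(1, 55), Mul(3, Pow(Add(5, 1), -1), Add(8, 1))), Mul(Rational(1, 55), -81))), -1)) = Mul(37605, Pow(Add(31194, Add(Mul(Rational(1, 55), Mul(3, Pow(6, -1), 9)), Rational(-81, 55))), -1)) = Mul(37605, Pow(Add(31194, Add(Mul(Rational(1, 55), Mul(3, Rational(1, 6), 9)), Rational(-81, 55))), -1)) = Mul(37605, Pow(Add(31194, Add(Mul(Rational(1, 55), Rational(9, 2)), Rational(-81, 55))), -1)) = Mul(37605, Pow(Add(31194, Add(Rational(9, 110), Rational(-81, 55))), -1)) = Mul(37605, Pow(Add(31194, Rational(-153, 110)), -1)) = Mul(37605, Pow(Rational(3431187, 110), -1)) = Mul(37605, Rational(110, 3431187)) = Rational(1378850, 1143729)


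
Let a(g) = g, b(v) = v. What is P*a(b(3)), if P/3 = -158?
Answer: -1422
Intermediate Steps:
P = -474 (P = 3*(-158) = -474)
P*a(b(3)) = -474*3 = -1422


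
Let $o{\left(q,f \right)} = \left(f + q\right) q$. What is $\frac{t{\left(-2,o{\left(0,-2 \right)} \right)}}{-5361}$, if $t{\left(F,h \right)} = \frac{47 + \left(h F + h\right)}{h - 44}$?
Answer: $\frac{47}{235884} \approx 0.00019925$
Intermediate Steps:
$o{\left(q,f \right)} = q \left(f + q\right)$
$t{\left(F,h \right)} = \frac{47 + h + F h}{-44 + h}$ ($t{\left(F,h \right)} = \frac{47 + \left(F h + h\right)}{-44 + h} = \frac{47 + \left(h + F h\right)}{-44 + h} = \frac{47 + h + F h}{-44 + h}$)
$\frac{t{\left(-2,o{\left(0,-2 \right)} \right)}}{-5361} = \frac{\frac{1}{-44 + 0 \left(-2 + 0\right)} \left(47 + 0 \left(-2 + 0\right) - 2 \cdot 0 \left(-2 + 0\right)\right)}{-5361} = \frac{47 + 0 \left(-2\right) - 2 \cdot 0 \left(-2\right)}{-44 + 0 \left(-2\right)} \left(- \frac{1}{5361}\right) = \frac{47 + 0 - 0}{-44 + 0} \left(- \frac{1}{5361}\right) = \frac{47 + 0 + 0}{-44} \left(- \frac{1}{5361}\right) = \left(- \frac{1}{44}\right) 47 \left(- \frac{1}{5361}\right) = \left(- \frac{47}{44}\right) \left(- \frac{1}{5361}\right) = \frac{47}{235884}$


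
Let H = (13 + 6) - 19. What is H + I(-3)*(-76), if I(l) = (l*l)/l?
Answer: 228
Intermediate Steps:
I(l) = l (I(l) = l²/l = l)
H = 0 (H = 19 - 19 = 0)
H + I(-3)*(-76) = 0 - 3*(-76) = 0 + 228 = 228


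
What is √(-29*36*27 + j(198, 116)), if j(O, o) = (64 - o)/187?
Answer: 2*I*√246428974/187 ≈ 167.89*I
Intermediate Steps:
j(O, o) = 64/187 - o/187 (j(O, o) = (64 - o)*(1/187) = 64/187 - o/187)
√(-29*36*27 + j(198, 116)) = √(-29*36*27 + (64/187 - 1/187*116)) = √(-1044*27 + (64/187 - 116/187)) = √(-28188 - 52/187) = √(-5271208/187) = 2*I*√246428974/187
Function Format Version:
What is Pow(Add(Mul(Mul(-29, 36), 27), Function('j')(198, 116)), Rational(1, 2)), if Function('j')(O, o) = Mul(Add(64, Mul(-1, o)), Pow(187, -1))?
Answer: Mul(Rational(2, 187), I, Pow(246428974, Rational(1, 2))) ≈ Mul(167.89, I)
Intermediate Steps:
Function('j')(O, o) = Add(Rational(64, 187), Mul(Rational(-1, 187), o)) (Function('j')(O, o) = Mul(Add(64, Mul(-1, o)), Rational(1, 187)) = Add(Rational(64, 187), Mul(Rational(-1, 187), o)))
Pow(Add(Mul(Mul(-29, 36), 27), Function('j')(198, 116)), Rational(1, 2)) = Pow(Add(Mul(Mul(-29, 36), 27), Add(Rational(64, 187), Mul(Rational(-1, 187), 116))), Rational(1, 2)) = Pow(Add(Mul(-1044, 27), Add(Rational(64, 187), Rational(-116, 187))), Rational(1, 2)) = Pow(Add(-28188, Rational(-52, 187)), Rational(1, 2)) = Pow(Rational(-5271208, 187), Rational(1, 2)) = Mul(Rational(2, 187), I, Pow(246428974, Rational(1, 2)))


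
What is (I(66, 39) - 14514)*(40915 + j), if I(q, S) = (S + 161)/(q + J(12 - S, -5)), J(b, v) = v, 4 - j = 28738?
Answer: -10782060874/61 ≈ -1.7676e+8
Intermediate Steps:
j = -28734 (j = 4 - 1*28738 = 4 - 28738 = -28734)
I(q, S) = (161 + S)/(-5 + q) (I(q, S) = (S + 161)/(q - 5) = (161 + S)/(-5 + q))
(I(66, 39) - 14514)*(40915 + j) = ((161 + 39)/(-5 + 66) - 14514)*(40915 - 28734) = (200/61 - 14514)*12181 = -885154/61*12181 = -10782060874/61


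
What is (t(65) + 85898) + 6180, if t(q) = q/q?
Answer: 92079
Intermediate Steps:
t(q) = 1
(t(65) + 85898) + 6180 = (1 + 85898) + 6180 = 85899 + 6180 = 92079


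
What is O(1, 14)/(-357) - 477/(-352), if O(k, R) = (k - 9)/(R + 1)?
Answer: 2557151/1884960 ≈ 1.3566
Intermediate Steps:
O(k, R) = (-9 + k)/(1 + R)
O(1, 14)/(-357) - 477/(-352) = ((-9 + 1)/(1 + 14))/(-357) - 477/(-352) = (-8/15)*(-1/357) - 477*(-1/352) = ((1/15)*(-8))*(-1/357) + 477/352 = -8/15*(-1/357) + 477/352 = 8/5355 + 477/352 = 2557151/1884960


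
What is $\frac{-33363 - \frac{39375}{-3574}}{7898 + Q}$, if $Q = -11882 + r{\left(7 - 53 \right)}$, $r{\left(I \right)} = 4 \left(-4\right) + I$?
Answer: $\frac{119199987}{14460404} \approx 8.2432$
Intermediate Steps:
$r{\left(I \right)} = -16 + I$
$Q = -11944$ ($Q = -11882 + \left(-16 + \left(7 - 53\right)\right) = -11882 - 62 = -11944$)
$\frac{-33363 - \frac{39375}{-3574}}{7898 + Q} = \frac{-33363 - \frac{39375}{-3574}}{7898 - 11944} = \frac{-33363 - - \frac{39375}{3574}}{-4046} = \left(-33363 + \frac{39375}{3574}\right) \left(- \frac{1}{4046}\right) = \left(- \frac{119199987}{3574}\right) \left(- \frac{1}{4046}\right) = \frac{119199987}{14460404}$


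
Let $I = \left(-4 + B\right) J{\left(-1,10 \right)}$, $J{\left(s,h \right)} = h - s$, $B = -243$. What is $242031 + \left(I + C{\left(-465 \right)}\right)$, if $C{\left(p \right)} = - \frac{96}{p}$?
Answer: $\frac{37093702}{155} \approx 2.3931 \cdot 10^{5}$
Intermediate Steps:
$I = -2717$ ($I = \left(-4 - 243\right) \left(10 - -1\right) = - 247 \left(10 + 1\right) = \left(-247\right) 11 = -2717$)
$242031 + \left(I + C{\left(-465 \right)}\right) = 242031 - \left(2717 + \frac{96}{-465}\right) = 242031 - \frac{421103}{155} = \frac{37093702}{155}$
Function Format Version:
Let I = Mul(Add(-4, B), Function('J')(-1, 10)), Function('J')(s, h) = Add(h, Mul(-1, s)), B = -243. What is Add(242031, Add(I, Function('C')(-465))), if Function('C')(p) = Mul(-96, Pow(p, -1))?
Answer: Rational(37093702, 155) ≈ 2.3931e+5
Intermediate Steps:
I = -2717 (I = Mul(Add(-4, -243), Add(10, Mul(-1, -1))) = Mul(-247, Add(10, 1)) = Mul(-247, 11) = -2717)
Add(242031, Add(I, Function('C')(-465))) = Add(242031, Add(-2717, Mul(-96, Pow(-465, -1)))) = Add(242031, Add(-2717, Mul(-96, Rational(-1, 465)))) = Add(242031, Add(-2717, Rational(32, 155))) = Add(242031, Rational(-421103, 155)) = Rational(37093702, 155)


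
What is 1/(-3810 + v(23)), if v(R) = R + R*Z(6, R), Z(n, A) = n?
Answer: -1/3649 ≈ -0.00027405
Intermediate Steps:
v(R) = 7*R (v(R) = R + R*6 = R + 6*R = 7*R)
1/(-3810 + v(23)) = 1/(-3810 + 7*23) = 1/(-3810 + 161) = 1/(-3649) = -1/3649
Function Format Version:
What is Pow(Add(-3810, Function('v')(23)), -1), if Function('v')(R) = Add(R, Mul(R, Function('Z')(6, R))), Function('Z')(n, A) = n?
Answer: Rational(-1, 3649) ≈ -0.00027405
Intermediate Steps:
Function('v')(R) = Mul(7, R) (Function('v')(R) = Add(R, Mul(R, 6)) = Add(R, Mul(6, R)) = Mul(7, R))
Pow(Add(-3810, Function('v')(23)), -1) = Pow(Add(-3810, Mul(7, 23)), -1) = Pow(Add(-3810, 161), -1) = Pow(-3649, -1) = Rational(-1, 3649)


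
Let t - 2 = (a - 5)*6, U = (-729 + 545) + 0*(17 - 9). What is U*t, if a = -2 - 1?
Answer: 8464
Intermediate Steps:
U = -184 (U = -184 + 0*8 = -184 + 0 = -184)
a = -3
t = -46 (t = 2 + (-3 - 5)*6 = 2 - 8*6 = 2 - 48 = -46)
U*t = -184*(-46) = 8464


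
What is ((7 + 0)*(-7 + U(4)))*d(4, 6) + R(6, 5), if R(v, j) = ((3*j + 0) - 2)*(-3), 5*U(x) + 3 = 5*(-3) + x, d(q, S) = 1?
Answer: -538/5 ≈ -107.60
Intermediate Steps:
U(x) = -18/5 + x/5 (U(x) = -3/5 + (5*(-3) + x)/5 = -3/5 + (-15 + x)/5 = -3/5 + (-3 + x/5) = -18/5 + x/5)
R(v, j) = 6 - 9*j (R(v, j) = (3*j - 2)*(-3) = (-2 + 3*j)*(-3) = 6 - 9*j)
((7 + 0)*(-7 + U(4)))*d(4, 6) + R(6, 5) = ((7 + 0)*(-7 + (-18/5 + (1/5)*4)))*1 + (6 - 9*5) = (7*(-7 + (-18/5 + 4/5)))*1 + (6 - 45) = (7*(-7 - 14/5))*1 - 39 = (7*(-49/5))*1 - 39 = -343/5*1 - 39 = -343/5 - 39 = -538/5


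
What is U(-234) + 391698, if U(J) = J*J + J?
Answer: 446220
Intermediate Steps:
U(J) = J + J² (U(J) = J² + J = J + J²)
U(-234) + 391698 = -234*(1 - 234) + 391698 = -234*(-233) + 391698 = 54522 + 391698 = 446220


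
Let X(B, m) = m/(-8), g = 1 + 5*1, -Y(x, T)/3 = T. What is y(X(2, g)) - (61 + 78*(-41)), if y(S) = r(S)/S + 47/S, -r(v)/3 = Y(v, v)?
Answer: 9250/3 ≈ 3083.3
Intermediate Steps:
Y(x, T) = -3*T
r(v) = 9*v (r(v) = -(-9)*v = 9*v)
g = 6 (g = 1 + 5 = 6)
X(B, m) = -m/8 (X(B, m) = m*(-1/8) = -m/8)
y(S) = 9 + 47/S (y(S) = (9*S)/S + 47/S = 9 + 47/S)
y(X(2, g)) - (61 + 78*(-41)) = (9 + 47/((-1/8*6))) - (61 + 78*(-41)) = (9 + 47/(-3/4)) - (61 - 3198) = (9 + 47*(-4/3)) - 1*(-3137) = (9 - 188/3) + 3137 = -161/3 + 3137 = 9250/3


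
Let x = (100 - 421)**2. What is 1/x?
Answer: 1/103041 ≈ 9.7049e-6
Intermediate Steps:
x = 103041 (x = (-321)**2 = 103041)
1/x = 1/103041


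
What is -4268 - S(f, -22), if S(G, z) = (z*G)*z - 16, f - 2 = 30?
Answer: -19740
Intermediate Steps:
f = 32 (f = 2 + 30 = 32)
S(G, z) = -16 + G*z² (S(G, z) = (G*z)*z - 16 = G*z² - 16 = -16 + G*z²)
-4268 - S(f, -22) = -4268 - (-16 + 32*(-22)²) = -4268 - (-16 + 32*484) = -4268 - (-16 + 15488) = -4268 - 1*15472 = -4268 - 15472 = -19740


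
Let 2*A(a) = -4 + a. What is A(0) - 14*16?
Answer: -226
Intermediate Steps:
A(a) = -2 + a/2 (A(a) = (-4 + a)/2 = -2 + a/2)
A(0) - 14*16 = (-2 + (½)*0) - 14*16 = (-2 + 0) - 224 = -2 - 224 = -226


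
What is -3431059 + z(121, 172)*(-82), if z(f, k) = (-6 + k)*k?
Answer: -5772323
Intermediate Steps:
z(f, k) = k*(-6 + k)
-3431059 + z(121, 172)*(-82) = -3431059 + (172*(-6 + 172))*(-82) = -3431059 + (172*166)*(-82) = -3431059 + 28552*(-82) = -3431059 - 2341264 = -5772323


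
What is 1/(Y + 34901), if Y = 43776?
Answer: 1/78677 ≈ 1.2710e-5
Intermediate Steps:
1/(Y + 34901) = 1/(43776 + 34901) = 1/78677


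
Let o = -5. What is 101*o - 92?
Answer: -597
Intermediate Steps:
101*o - 92 = 101*(-5) - 92 = -505 - 92 = -597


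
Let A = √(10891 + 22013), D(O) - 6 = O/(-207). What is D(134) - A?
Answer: 1108/207 - 6*√914 ≈ -176.04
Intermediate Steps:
D(O) = 6 - O/207 (D(O) = 6 + O/(-207) = 6 + O*(-1/207) = 6 - O/207)
A = 6*√914 (A = √32904 = 6*√914 ≈ 181.39)
D(134) - A = (6 - 1/207*134) - 6*√914 = (6 - 134/207) - 6*√914 = 1108/207 - 6*√914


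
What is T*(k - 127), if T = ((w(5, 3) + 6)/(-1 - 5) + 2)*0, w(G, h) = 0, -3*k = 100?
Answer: 0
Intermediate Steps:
k = -100/3 (k = -⅓*100 = -100/3 ≈ -33.333)
T = 0 (T = ((0 + 6)/(-1 - 5) + 2)*0 = (6/(-6) + 2)*0 = (6*(-⅙) + 2)*0 = (-1 + 2)*0 = 1*0 = 0)
T*(k - 127) = 0*(-100/3 - 127) = 0*(-481/3) = 0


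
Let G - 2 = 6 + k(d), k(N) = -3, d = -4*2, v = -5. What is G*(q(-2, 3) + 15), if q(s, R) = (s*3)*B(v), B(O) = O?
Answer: 225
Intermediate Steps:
q(s, R) = -15*s (q(s, R) = (s*3)*(-5) = (3*s)*(-5) = -15*s)
d = -8
G = 5 (G = 2 + (6 - 3) = 2 + 3 = 5)
G*(q(-2, 3) + 15) = 5*(-15*(-2) + 15) = 5*(30 + 15) = 5*45 = 225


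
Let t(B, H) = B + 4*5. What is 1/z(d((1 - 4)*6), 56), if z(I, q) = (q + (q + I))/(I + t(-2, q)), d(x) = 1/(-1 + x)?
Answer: 341/2127 ≈ 0.16032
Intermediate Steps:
t(B, H) = 20 + B (t(B, H) = B + 20 = 20 + B)
z(I, q) = (I + 2*q)/(18 + I) (z(I, q) = (q + (q + I))/(I + (20 - 2)) = (q + (I + q))/(I + 18) = (I + 2*q)/(18 + I))
1/z(d((1 - 4)*6), 56) = 1/((1/(-1 + (1 - 4)*6) + 2*56)/(18 + 1/(-1 + (1 - 4)*6))) = 1/((1/(-1 - 3*6) + 112)/(18 + 1/(-1 - 3*6))) = 1/((1/(-1 - 18) + 112)/(18 + 1/(-1 - 18))) = 1/((1/(-19) + 112)/(18 + 1/(-19))) = 1/((-1/19 + 112)/(18 - 1/19)) = 1/((2127/19)/(341/19)) = 1/((19/341)*(2127/19)) = 1/(2127/341) = 341/2127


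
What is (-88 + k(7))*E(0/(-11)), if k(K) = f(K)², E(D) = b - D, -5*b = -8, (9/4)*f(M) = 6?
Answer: -5824/45 ≈ -129.42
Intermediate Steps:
f(M) = 8/3 (f(M) = (4/9)*6 = 8/3)
b = 8/5 (b = -⅕*(-8) = 8/5 ≈ 1.6000)
E(D) = 8/5 - D
k(K) = 64/9 (k(K) = (8/3)² = 64/9)
(-88 + k(7))*E(0/(-11)) = (-88 + 64/9)*(8/5 - 0/(-11)) = -728*(8/5 - 0*(-1)/11)/9 = -728*(8/5 - 1*0)/9 = -728*(8/5 + 0)/9 = -728/9*8/5 = -5824/45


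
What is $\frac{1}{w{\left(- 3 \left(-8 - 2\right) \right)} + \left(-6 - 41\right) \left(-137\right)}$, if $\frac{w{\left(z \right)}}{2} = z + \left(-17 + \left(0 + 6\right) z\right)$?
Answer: $\frac{1}{6825} \approx 0.00014652$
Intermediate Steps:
$w{\left(z \right)} = -34 + 14 z$ ($w{\left(z \right)} = 2 \left(z + \left(-17 + \left(0 + 6\right) z\right)\right) = 2 \left(z + \left(-17 + 6 z\right)\right) = 2 \left(-17 + 7 z\right) = -34 + 14 z$)
$\frac{1}{w{\left(- 3 \left(-8 - 2\right) \right)} + \left(-6 - 41\right) \left(-137\right)} = \frac{1}{\left(-34 + 14 \left(- 3 \left(-8 - 2\right)\right)\right) + \left(-6 - 41\right) \left(-137\right)} = \frac{1}{\left(-34 + 14 \left(\left(-3\right) \left(-10\right)\right)\right) - -6439} = \frac{1}{\left(-34 + 14 \cdot 30\right) + 6439} = \frac{1}{\left(-34 + 420\right) + 6439} = \frac{1}{386 + 6439} = \frac{1}{6825}$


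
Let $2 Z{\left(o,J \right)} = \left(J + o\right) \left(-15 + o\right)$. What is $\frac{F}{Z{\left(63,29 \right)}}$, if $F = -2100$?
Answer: $- \frac{175}{184} \approx -0.95109$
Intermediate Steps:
$Z{\left(o,J \right)} = \frac{\left(-15 + o\right) \left(J + o\right)}{2}$ ($Z{\left(o,J \right)} = \frac{\left(J + o\right) \left(-15 + o\right)}{2} = \frac{\left(-15 + o\right) \left(J + o\right)}{2}$)
$\frac{F}{Z{\left(63,29 \right)}} = - \frac{2100}{\frac{63^{2}}{2} - \frac{435}{2} - \frac{945}{2} + \frac{1}{2} \cdot 29 \cdot 63} = - \frac{2100}{\frac{1}{2} \cdot 3969 - \frac{435}{2} - \frac{945}{2} + \frac{1827}{2}} = - \frac{2100}{\frac{3969}{2} - \frac{435}{2} - \frac{945}{2} + \frac{1827}{2}} = - \frac{2100}{2208} = \left(-2100\right) \frac{1}{2208} = - \frac{175}{184}$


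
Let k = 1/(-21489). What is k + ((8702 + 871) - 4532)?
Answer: 108326048/21489 ≈ 5041.0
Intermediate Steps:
k = -1/21489 ≈ -4.6535e-5
k + ((8702 + 871) - 4532) = -1/21489 + ((8702 + 871) - 4532) = -1/21489 + (9573 - 4532) = -1/21489 + 5041 = 108326048/21489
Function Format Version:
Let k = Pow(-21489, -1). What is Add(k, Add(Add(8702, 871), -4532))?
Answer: Rational(108326048, 21489) ≈ 5041.0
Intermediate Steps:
k = Rational(-1, 21489) ≈ -4.6535e-5
Add(k, Add(Add(8702, 871), -4532)) = Add(Rational(-1, 21489), Add(Add(8702, 871), -4532)) = Add(Rational(-1, 21489), Add(9573, -4532)) = Add(Rational(-1, 21489), 5041) = Rational(108326048, 21489)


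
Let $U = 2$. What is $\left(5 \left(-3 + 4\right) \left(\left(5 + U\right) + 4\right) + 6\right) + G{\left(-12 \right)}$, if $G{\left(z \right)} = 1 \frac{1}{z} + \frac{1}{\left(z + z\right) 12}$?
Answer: $\frac{17543}{288} \approx 60.913$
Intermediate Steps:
$G{\left(z \right)} = \frac{25}{24 z}$ ($G{\left(z \right)} = \frac{1}{z} + \frac{1}{2 z} \frac{1}{12} = \frac{1}{z} + \frac{1}{24 z} = \frac{25}{24 z}$)
$\left(5 \left(-3 + 4\right) \left(\left(5 + U\right) + 4\right) + 6\right) + G{\left(-12 \right)} = \left(5 \left(-3 + 4\right) \left(\left(5 + 2\right) + 4\right) + 6\right) + \frac{25}{24 \left(-12\right)} = \left(5 \cdot 1 \left(7 + 4\right) + 6\right) + \frac{25}{24} \left(- \frac{1}{12}\right) = \left(5 \cdot 11 + 6\right) - \frac{25}{288} = \left(55 + 6\right) - \frac{25}{288} = 61 - \frac{25}{288} = \frac{17543}{288}$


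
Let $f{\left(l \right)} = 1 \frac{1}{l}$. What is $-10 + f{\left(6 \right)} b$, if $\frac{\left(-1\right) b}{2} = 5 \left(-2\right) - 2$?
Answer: $-6$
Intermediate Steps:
$b = 24$ ($b = - 2 \left(5 \left(-2\right) - 2\right) = - 2 \left(-10 - 2\right) = \left(-2\right) \left(-12\right) = 24$)
$f{\left(l \right)} = \frac{1}{l}$
$-10 + f{\left(6 \right)} b = -10 + \frac{1}{6} \cdot 24 = -10 + 4 = -6$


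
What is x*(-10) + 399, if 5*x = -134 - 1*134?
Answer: 935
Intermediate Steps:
x = -268/5 (x = (-134 - 1*134)/5 = (-134 - 134)/5 = (1/5)*(-268) = -268/5 ≈ -53.600)
x*(-10) + 399 = -268/5*(-10) + 399 = 536 + 399 = 935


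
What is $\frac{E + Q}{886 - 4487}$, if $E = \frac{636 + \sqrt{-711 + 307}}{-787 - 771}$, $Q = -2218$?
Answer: $\frac{1728140}{2805179} + \frac{i \sqrt{101}}{2805179} \approx 0.61605 + 3.5826 \cdot 10^{-6} i$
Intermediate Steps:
$E = - \frac{318}{779} - \frac{i \sqrt{101}}{779}$ ($E = \frac{636 + \sqrt{-404}}{-1558} = \left(636 + 2 i \sqrt{101}\right) \left(- \frac{1}{1558}\right) = - \frac{318}{779} - \frac{i \sqrt{101}}{779} \approx -0.40822 - 0.012901 i$)
$\frac{E + Q}{886 - 4487} = \frac{\left(- \frac{318}{779} - \frac{i \sqrt{101}}{779}\right) - 2218}{886 - 4487} = \frac{- \frac{1728140}{779} - \frac{i \sqrt{101}}{779}}{-3601} = \left(- \frac{1728140}{779} - \frac{i \sqrt{101}}{779}\right) \left(- \frac{1}{3601}\right) = \frac{1728140}{2805179} + \frac{i \sqrt{101}}{2805179}$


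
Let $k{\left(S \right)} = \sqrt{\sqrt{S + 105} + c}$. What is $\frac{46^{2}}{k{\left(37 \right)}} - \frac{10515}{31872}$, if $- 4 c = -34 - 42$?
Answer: $- \frac{3505}{10624} + \frac{2116}{\sqrt{19 + \sqrt{142}}} \approx 380.23$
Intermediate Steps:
$c = 19$ ($c = - \frac{-34 - 42}{4} = \left(- \frac{1}{4}\right) \left(-76\right) = 19$)
$k{\left(S \right)} = \sqrt{19 + \sqrt{105 + S}}$ ($k{\left(S \right)} = \sqrt{\sqrt{S + 105} + 19} = \sqrt{\sqrt{105 + S} + 19} = \sqrt{19 + \sqrt{105 + S}}$)
$\frac{46^{2}}{k{\left(37 \right)}} - \frac{10515}{31872} = \frac{46^{2}}{\sqrt{19 + \sqrt{105 + 37}}} - \frac{10515}{31872} = \frac{2116}{\sqrt{19 + \sqrt{142}}} - \frac{3505}{10624} = - \frac{3505}{10624} + \frac{2116}{\sqrt{19 + \sqrt{142}}}$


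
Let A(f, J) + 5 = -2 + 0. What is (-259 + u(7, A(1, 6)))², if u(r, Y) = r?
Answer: 63504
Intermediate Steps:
A(f, J) = -7 (A(f, J) = -5 + (-2 + 0) = -5 - 2 = -7)
(-259 + u(7, A(1, 6)))² = (-259 + 7)² = (-252)² = 63504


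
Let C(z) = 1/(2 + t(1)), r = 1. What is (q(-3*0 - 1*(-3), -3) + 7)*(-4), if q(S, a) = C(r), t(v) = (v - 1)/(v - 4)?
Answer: -30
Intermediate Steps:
t(v) = (-1 + v)/(-4 + v)
C(z) = ½ (C(z) = 1/(2 + (-1 + 1)/(-4 + 1)) = 1/(2 + 0/(-3)) = 1/(2 - ⅓*0) = 1/(2 + 0) = 1/2 = ½)
q(S, a) = ½
(q(-3*0 - 1*(-3), -3) + 7)*(-4) = (½ + 7)*(-4) = (15/2)*(-4) = -30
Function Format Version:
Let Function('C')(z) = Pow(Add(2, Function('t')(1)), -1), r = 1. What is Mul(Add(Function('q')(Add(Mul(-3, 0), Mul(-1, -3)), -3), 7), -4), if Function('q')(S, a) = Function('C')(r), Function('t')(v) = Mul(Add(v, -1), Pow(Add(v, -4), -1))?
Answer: -30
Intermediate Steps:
Function('t')(v) = Mul(Pow(Add(-4, v), -1), Add(-1, v)) (Function('t')(v) = Mul(Add(-1, v), Pow(Add(-4, v), -1)) = Mul(Pow(Add(-4, v), -1), Add(-1, v)))
Function('C')(z) = Rational(1, 2) (Function('C')(z) = Pow(Add(2, Mul(Pow(Add(-4, 1), -1), Add(-1, 1))), -1) = Pow(Add(2, Mul(Pow(-3, -1), 0)), -1) = Pow(Add(2, Mul(Rational(-1, 3), 0)), -1) = Pow(Add(2, 0), -1) = Pow(2, -1) = Rational(1, 2))
Function('q')(S, a) = Rational(1, 2)
Mul(Add(Function('q')(Add(Mul(-3, 0), Mul(-1, -3)), -3), 7), -4) = Mul(Add(Rational(1, 2), 7), -4) = Mul(Rational(15, 2), -4) = -30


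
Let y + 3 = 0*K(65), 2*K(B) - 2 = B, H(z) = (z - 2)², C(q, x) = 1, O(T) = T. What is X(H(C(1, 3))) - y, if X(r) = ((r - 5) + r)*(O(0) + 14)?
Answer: -39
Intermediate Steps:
H(z) = (-2 + z)²
K(B) = 1 + B/2
X(r) = -70 + 28*r (X(r) = ((r - 5) + r)*(0 + 14) = ((-5 + r) + r)*14 = (-5 + 2*r)*14 = -70 + 28*r)
y = -3 (y = -3 + 0*(1 + (½)*65) = -3 + 0*(1 + 65/2) = -3 + 0*(67/2) = -3 + 0 = -3)
X(H(C(1, 3))) - y = (-70 + 28*(-2 + 1)²) - 1*(-3) = (-70 + 28*(-1)²) + 3 = (-70 + 28*1) + 3 = (-70 + 28) + 3 = -42 + 3 = -39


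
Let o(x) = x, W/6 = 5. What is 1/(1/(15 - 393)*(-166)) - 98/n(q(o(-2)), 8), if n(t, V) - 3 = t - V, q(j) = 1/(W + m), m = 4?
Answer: 308497/14027 ≈ 21.993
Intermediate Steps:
W = 30 (W = 6*5 = 30)
q(j) = 1/34 (q(j) = 1/(30 + 4) = 1/34)
n(t, V) = 3 + t - V (n(t, V) = 3 + (t - V) = 3 + t - V)
1/(1/(15 - 393)*(-166)) - 98/n(q(o(-2)), 8) = 1/(1/(15 - 393)*(-166)) - 98/(3 + 1/34 - 1*8) = -1/166/1/(-378) - 98/(3 + 1/34 - 8) = -1/166/(-1/378) - 98/(-169/34) = -378*(-1/166) - 98*(-34/169) = 189/83 + 3332/169 = 308497/14027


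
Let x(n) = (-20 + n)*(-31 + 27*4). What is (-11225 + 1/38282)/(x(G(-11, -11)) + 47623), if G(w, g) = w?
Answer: -429715449/1731724552 ≈ -0.24814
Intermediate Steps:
x(n) = -1540 + 77*n (x(n) = (-20 + n)*(-31 + 108) = (-20 + n)*77 = -1540 + 77*n)
(-11225 + 1/38282)/(x(G(-11, -11)) + 47623) = (-11225 + 1/38282)/((-1540 + 77*(-11)) + 47623) = (-11225 + 1/38282)/((-1540 - 847) + 47623) = -429715449/(38282*(-2387 + 47623)) = -429715449/38282/45236 = -429715449/38282*1/45236 = -429715449/1731724552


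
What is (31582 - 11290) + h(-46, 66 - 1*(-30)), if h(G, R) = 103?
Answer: 20395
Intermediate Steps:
(31582 - 11290) + h(-46, 66 - 1*(-30)) = (31582 - 11290) + 103 = 20292 + 103 = 20395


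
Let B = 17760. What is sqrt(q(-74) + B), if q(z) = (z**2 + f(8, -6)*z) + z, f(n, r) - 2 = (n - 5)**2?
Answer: 2*sqrt(5587) ≈ 149.49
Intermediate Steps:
f(n, r) = 2 + (-5 + n)**2 (f(n, r) = 2 + (n - 5)**2 = 2 + (-5 + n)**2)
q(z) = z**2 + 12*z (q(z) = (z**2 + (2 + (-5 + 8)**2)*z) + z = (z**2 + (2 + 3**2)*z) + z = (z**2 + (2 + 9)*z) + z = (z**2 + 11*z) + z = z**2 + 12*z)
sqrt(q(-74) + B) = sqrt(-74*(12 - 74) + 17760) = sqrt(-74*(-62) + 17760) = sqrt(4588 + 17760) = sqrt(22348) = 2*sqrt(5587)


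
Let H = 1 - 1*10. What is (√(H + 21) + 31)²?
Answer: 973 + 124*√3 ≈ 1187.8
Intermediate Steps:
H = -9 (H = 1 - 10 = -9)
(√(H + 21) + 31)² = (√(-9 + 21) + 31)² = (√12 + 31)² = (2*√3 + 31)² = (31 + 2*√3)²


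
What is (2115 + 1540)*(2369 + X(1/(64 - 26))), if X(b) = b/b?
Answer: 8662350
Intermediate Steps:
X(b) = 1
(2115 + 1540)*(2369 + X(1/(64 - 26))) = (2115 + 1540)*(2369 + 1) = 3655*2370 = 8662350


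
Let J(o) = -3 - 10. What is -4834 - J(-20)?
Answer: -4821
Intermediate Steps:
J(o) = -13
-4834 - J(-20) = -4834 - 1*(-13) = -4834 + 13 = -4821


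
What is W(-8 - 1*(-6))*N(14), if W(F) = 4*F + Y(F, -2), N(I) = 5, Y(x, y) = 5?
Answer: -15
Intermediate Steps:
W(F) = 5 + 4*F (W(F) = 4*F + 5 = 5 + 4*F)
W(-8 - 1*(-6))*N(14) = (5 + 4*(-8 - 1*(-6)))*5 = (5 + 4*(-8 + 6))*5 = (5 + 4*(-2))*5 = (5 - 8)*5 = -3*5 = -15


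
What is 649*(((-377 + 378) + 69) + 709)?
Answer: 505571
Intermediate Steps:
649*(((-377 + 378) + 69) + 709) = 649*((1 + 69) + 709) = 649*(70 + 709) = 649*779 = 505571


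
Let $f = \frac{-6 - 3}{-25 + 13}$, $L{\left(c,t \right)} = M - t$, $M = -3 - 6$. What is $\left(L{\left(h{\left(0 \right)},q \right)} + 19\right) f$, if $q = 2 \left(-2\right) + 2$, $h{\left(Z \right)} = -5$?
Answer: $9$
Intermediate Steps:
$M = -9$ ($M = -3 - 6 = -9$)
$q = -2$ ($q = -4 + 2 = -2$)
$L{\left(c,t \right)} = -9 - t$
$f = \frac{3}{4}$ ($f = - \frac{9}{-12} = \left(-9\right) \left(- \frac{1}{12}\right) = \frac{3}{4} \approx 0.75$)
$\left(L{\left(h{\left(0 \right)},q \right)} + 19\right) f = \left(\left(-9 - -2\right) + 19\right) \frac{3}{4} = \left(\left(-9 + 2\right) + 19\right) \frac{3}{4} = \left(-7 + 19\right) \frac{3}{4} = 12 \cdot \frac{3}{4} = 9$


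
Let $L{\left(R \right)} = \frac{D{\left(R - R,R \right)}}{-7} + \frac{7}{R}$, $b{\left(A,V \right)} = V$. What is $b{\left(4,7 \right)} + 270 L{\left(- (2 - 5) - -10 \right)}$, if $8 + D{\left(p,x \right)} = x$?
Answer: $- \frac{3683}{91} \approx -40.473$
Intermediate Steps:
$D{\left(p,x \right)} = -8 + x$
$L{\left(R \right)} = \frac{8}{7} + \frac{7}{R} - \frac{R}{7}$ ($L{\left(R \right)} = \frac{-8 + R}{-7} + \frac{7}{R} = \left(-8 + R\right) \left(- \frac{1}{7}\right) + \frac{7}{R} = \left(\frac{8}{7} - \frac{R}{7}\right) + \frac{7}{R} = \frac{8}{7} + \frac{7}{R} - \frac{R}{7}$)
$b{\left(4,7 \right)} + 270 L{\left(- (2 - 5) - -10 \right)} = 7 + 270 \frac{49 + \left(- (2 - 5) - -10\right) \left(8 - \left(- (2 - 5) - -10\right)\right)}{7 \left(- (2 - 5) - -10\right)} = 7 + 270 \frac{49 + \left(\left(-1\right) \left(-3\right) + 10\right) \left(8 - \left(\left(-1\right) \left(-3\right) + 10\right)\right)}{7 \left(\left(-1\right) \left(-3\right) + 10\right)} = 7 + 270 \frac{49 + \left(3 + 10\right) \left(8 - \left(3 + 10\right)\right)}{7 \left(3 + 10\right)} = 7 + 270 \frac{49 + 13 \left(8 - 13\right)}{7 \cdot 13} = 7 + 270 \cdot \frac{1}{7} \cdot \frac{1}{13} \left(49 + 13 \left(8 - 13\right)\right) = 7 + 270 \cdot \frac{1}{7} \cdot \frac{1}{13} \left(49 + 13 \left(-5\right)\right) = 7 + 270 \cdot \frac{1}{7} \cdot \frac{1}{13} \left(49 - 65\right) = 7 + 270 \cdot \frac{1}{7} \cdot \frac{1}{13} \left(-16\right) = 7 + 270 \left(- \frac{16}{91}\right) = 7 - \frac{4320}{91} = - \frac{3683}{91}$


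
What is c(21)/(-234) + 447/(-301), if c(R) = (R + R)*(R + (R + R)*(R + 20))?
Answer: -1229978/3913 ≈ -314.33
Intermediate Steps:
c(R) = 2*R*(R + 2*R*(20 + R)) (c(R) = (2*R)*(R + (2*R)*(20 + R)) = (2*R)*(R + 2*R*(20 + R)) = 2*R*(R + 2*R*(20 + R)))
c(21)/(-234) + 447/(-301) = (21²*(82 + 4*21))/(-234) + 447/(-301) = (441*(82 + 84))*(-1/234) + 447*(-1/301) = (441*166)*(-1/234) - 447/301 = 73206*(-1/234) - 447/301 = -4067/13 - 447/301 = -1229978/3913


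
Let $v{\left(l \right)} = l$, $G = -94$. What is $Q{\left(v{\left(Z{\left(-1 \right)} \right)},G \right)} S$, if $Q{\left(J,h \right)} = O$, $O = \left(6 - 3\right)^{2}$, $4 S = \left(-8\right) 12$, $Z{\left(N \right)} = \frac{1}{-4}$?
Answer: $-216$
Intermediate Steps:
$Z{\left(N \right)} = - \frac{1}{4}$
$S = -24$ ($S = \frac{\left(-8\right) 12}{4} = \frac{1}{4} \left(-96\right) = -24$)
$O = 9$ ($O = 3^{2} = 9$)
$Q{\left(J,h \right)} = 9$
$Q{\left(v{\left(Z{\left(-1 \right)} \right)},G \right)} S = 9 \left(-24\right) = -216$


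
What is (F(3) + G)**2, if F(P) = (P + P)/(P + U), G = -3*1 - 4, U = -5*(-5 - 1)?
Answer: 5625/121 ≈ 46.488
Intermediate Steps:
U = 30 (U = -5*(-6) = 30)
G = -7 (G = -3 - 4 = -7)
F(P) = 2*P/(30 + P) (F(P) = (P + P)/(P + 30) = (2*P)/(30 + P) = 2*P/(30 + P))
(F(3) + G)**2 = (2*3/(30 + 3) - 7)**2 = (2*3/33 - 7)**2 = (2*3*(1/33) - 7)**2 = (2/11 - 7)**2 = (-75/11)**2 = 5625/121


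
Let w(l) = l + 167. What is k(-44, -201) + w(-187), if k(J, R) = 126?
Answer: 106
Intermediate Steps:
w(l) = 167 + l
k(-44, -201) + w(-187) = 126 + (167 - 187) = 126 - 20 = 106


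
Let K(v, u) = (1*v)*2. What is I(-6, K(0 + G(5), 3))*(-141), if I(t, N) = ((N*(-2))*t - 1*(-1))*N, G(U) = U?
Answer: -170610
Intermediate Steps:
K(v, u) = 2*v (K(v, u) = v*2 = 2*v)
I(t, N) = N*(1 - 2*N*t) (I(t, N) = ((-2*N)*t + 1)*N = (-2*N*t + 1)*N = (1 - 2*N*t)*N = N*(1 - 2*N*t))
I(-6, K(0 + G(5), 3))*(-141) = ((2*(0 + 5))*(1 - 2*2*(0 + 5)*(-6)))*(-141) = ((2*5)*(1 - 2*2*5*(-6)))*(-141) = (10*(1 - 2*10*(-6)))*(-141) = (10*(1 + 120))*(-141) = (10*121)*(-141) = 1210*(-141) = -170610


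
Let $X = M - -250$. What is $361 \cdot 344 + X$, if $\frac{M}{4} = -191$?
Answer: $123670$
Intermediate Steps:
$M = -764$ ($M = 4 \left(-191\right) = -764$)
$X = -514$ ($X = -764 - -250 = -764 + 250 = -514$)
$361 \cdot 344 + X = 361 \cdot 344 - 514 = 124184 - 514 = 123670$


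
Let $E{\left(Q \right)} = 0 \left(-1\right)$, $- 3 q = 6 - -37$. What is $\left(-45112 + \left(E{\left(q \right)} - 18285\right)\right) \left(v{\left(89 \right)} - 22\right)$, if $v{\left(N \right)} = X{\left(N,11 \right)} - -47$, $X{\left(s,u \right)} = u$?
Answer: $-2282292$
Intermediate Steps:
$q = - \frac{43}{3}$ ($q = - \frac{6 - -37}{3} = - \frac{6 + 37}{3} = \left(- \frac{1}{3}\right) 43 = - \frac{43}{3} \approx -14.333$)
$E{\left(Q \right)} = 0$
$v{\left(N \right)} = 58$ ($v{\left(N \right)} = 11 - -47 = 11 + 47 = 58$)
$\left(-45112 + \left(E{\left(q \right)} - 18285\right)\right) \left(v{\left(89 \right)} - 22\right) = \left(-45112 + \left(0 - 18285\right)\right) \left(58 - 22\right) = \left(-45112 - 18285\right) \left(58 + \left(-106 + 84\right)\right) = - 63397 \left(58 - 22\right) = \left(-63397\right) 36 = -2282292$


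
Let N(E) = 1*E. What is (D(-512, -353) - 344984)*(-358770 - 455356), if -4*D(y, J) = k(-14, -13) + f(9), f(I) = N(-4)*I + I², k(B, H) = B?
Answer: 561733506921/2 ≈ 2.8087e+11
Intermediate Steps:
N(E) = E
f(I) = I² - 4*I (f(I) = -4*I + I² = I² - 4*I)
D(y, J) = -31/4 (D(y, J) = -(-14 + 9*(-4 + 9))/4 = -(-14 + 9*5)/4 = -(-14 + 45)/4 = -¼*31 = -31/4)
(D(-512, -353) - 344984)*(-358770 - 455356) = (-31/4 - 344984)*(-358770 - 455356) = -1379967/4*(-814126) = 561733506921/2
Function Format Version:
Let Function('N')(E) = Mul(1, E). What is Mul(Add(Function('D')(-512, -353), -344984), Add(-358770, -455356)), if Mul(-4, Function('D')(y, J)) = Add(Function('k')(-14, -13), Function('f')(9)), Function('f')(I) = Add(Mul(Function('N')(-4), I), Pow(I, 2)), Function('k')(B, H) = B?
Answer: Rational(561733506921, 2) ≈ 2.8087e+11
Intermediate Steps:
Function('N')(E) = E
Function('f')(I) = Add(Pow(I, 2), Mul(-4, I)) (Function('f')(I) = Add(Mul(-4, I), Pow(I, 2)) = Add(Pow(I, 2), Mul(-4, I)))
Function('D')(y, J) = Rational(-31, 4) (Function('D')(y, J) = Mul(Rational(-1, 4), Add(-14, Mul(9, Add(-4, 9)))) = Mul(Rational(-1, 4), Add(-14, Mul(9, 5))) = Mul(Rational(-1, 4), Add(-14, 45)) = Mul(Rational(-1, 4), 31) = Rational(-31, 4))
Mul(Add(Function('D')(-512, -353), -344984), Add(-358770, -455356)) = Mul(Add(Rational(-31, 4), -344984), Add(-358770, -455356)) = Mul(Rational(-1379967, 4), -814126) = Rational(561733506921, 2)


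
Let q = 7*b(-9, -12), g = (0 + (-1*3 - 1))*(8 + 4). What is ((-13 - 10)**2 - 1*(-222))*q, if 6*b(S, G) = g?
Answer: -42056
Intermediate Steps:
g = -48 (g = (0 + (-3 - 1))*12 = (0 - 4)*12 = -4*12 = -48)
b(S, G) = -8 (b(S, G) = (1/6)*(-48) = -8)
q = -56 (q = 7*(-8) = -56)
((-13 - 10)**2 - 1*(-222))*q = ((-13 - 10)**2 - 1*(-222))*(-56) = ((-23)**2 + 222)*(-56) = (529 + 222)*(-56) = 751*(-56) = -42056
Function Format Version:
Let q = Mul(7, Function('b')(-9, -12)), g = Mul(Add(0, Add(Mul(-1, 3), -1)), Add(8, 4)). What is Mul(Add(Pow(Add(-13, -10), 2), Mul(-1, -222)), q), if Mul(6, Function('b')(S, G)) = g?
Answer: -42056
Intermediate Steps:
g = -48 (g = Mul(Add(0, Add(-3, -1)), 12) = Mul(Add(0, -4), 12) = Mul(-4, 12) = -48)
Function('b')(S, G) = -8 (Function('b')(S, G) = Mul(Rational(1, 6), -48) = -8)
q = -56 (q = Mul(7, -8) = -56)
Mul(Add(Pow(Add(-13, -10), 2), Mul(-1, -222)), q) = Mul(Add(Pow(Add(-13, -10), 2), Mul(-1, -222)), -56) = Mul(Add(Pow(-23, 2), 222), -56) = Mul(Add(529, 222), -56) = Mul(751, -56) = -42056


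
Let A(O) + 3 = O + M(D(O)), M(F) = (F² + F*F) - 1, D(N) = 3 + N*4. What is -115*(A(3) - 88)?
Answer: -41515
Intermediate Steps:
D(N) = 3 + 4*N
M(F) = -1 + 2*F² (M(F) = (F² + F²) - 1 = 2*F² - 1 = -1 + 2*F²)
A(O) = -4 + O + 2*(3 + 4*O)² (A(O) = -3 + (O + (-1 + 2*(3 + 4*O)²)) = -3 + (-1 + O + 2*(3 + 4*O)²) = -4 + O + 2*(3 + 4*O)²)
-115*(A(3) - 88) = -115*((14 + 32*3² + 49*3) - 88) = -115*((14 + 32*9 + 147) - 88) = -115*((14 + 288 + 147) - 88) = -115*(449 - 88) = -115*361 = -41515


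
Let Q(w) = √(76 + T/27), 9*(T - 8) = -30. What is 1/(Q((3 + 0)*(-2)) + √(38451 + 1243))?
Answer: 9/(√6170 + 9*√39694) ≈ 0.0048086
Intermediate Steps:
T = 14/3 (T = 8 + (⅑)*(-30) = 8 - 10/3 = 14/3 ≈ 4.6667)
Q(w) = √6170/9 (Q(w) = √(76 + (14/3)/27) = √(76 + (14/3)*(1/27)) = √(76 + 14/81) = √(6170/81) = √6170/9)
1/(Q((3 + 0)*(-2)) + √(38451 + 1243)) = 1/(√6170/9 + √(38451 + 1243)) = 1/(√6170/9 + √39694) = 1/(√39694 + √6170/9)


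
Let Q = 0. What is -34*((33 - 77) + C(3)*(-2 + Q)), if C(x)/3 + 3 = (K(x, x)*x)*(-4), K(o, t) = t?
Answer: -6460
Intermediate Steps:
C(x) = -9 - 12*x² (C(x) = -9 + 3*((x*x)*(-4)) = -9 + 3*(x²*(-4)) = -9 + 3*(-4*x²) = -9 - 12*x²)
-34*((33 - 77) + C(3)*(-2 + Q)) = -34*((33 - 77) + (-9 - 12*3²)*(-2 + 0)) = -34*(-44 + (-9 - 12*9)*(-2)) = -34*(-44 + (-9 - 108)*(-2)) = -34*(-44 - 117*(-2)) = -34*(-44 + 234) = -34*190 = -6460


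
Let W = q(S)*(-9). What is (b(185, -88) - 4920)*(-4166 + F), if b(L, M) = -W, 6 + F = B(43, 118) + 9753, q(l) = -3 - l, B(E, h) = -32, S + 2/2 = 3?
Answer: -27550785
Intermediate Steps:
S = 2 (S = -1 + 3 = 2)
W = 45 (W = (-3 - 1*2)*(-9) = (-3 - 2)*(-9) = -5*(-9) = 45)
F = 9715 (F = -6 + (-32 + 9753) = -6 + 9721 = 9715)
b(L, M) = -45 (b(L, M) = -1*45 = -45)
(b(185, -88) - 4920)*(-4166 + F) = (-45 - 4920)*(-4166 + 9715) = -4965*5549 = -27550785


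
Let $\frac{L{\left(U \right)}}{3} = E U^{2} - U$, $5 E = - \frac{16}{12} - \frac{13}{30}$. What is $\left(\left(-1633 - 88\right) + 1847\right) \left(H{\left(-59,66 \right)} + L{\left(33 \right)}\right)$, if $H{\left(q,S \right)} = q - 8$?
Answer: $- \frac{4159071}{25} \approx -1.6636 \cdot 10^{5}$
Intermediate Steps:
$H{\left(q,S \right)} = -8 + q$ ($H{\left(q,S \right)} = q - 8 = -8 + q$)
$E = - \frac{53}{150}$ ($E = \frac{- \frac{16}{12} - \frac{13}{30}}{5} = \frac{\left(-16\right) \frac{1}{12} - \frac{13}{30}}{5} = \frac{- \frac{4}{3} - \frac{13}{30}}{5} = \frac{1}{5} \left(- \frac{53}{30}\right) = - \frac{53}{150} \approx -0.35333$)
$L{\left(U \right)} = - 3 U - \frac{53 U^{2}}{50}$ ($L{\left(U \right)} = 3 \left(- \frac{53 U^{2}}{150} - U\right) = 3 \left(- U - \frac{53 U^{2}}{150}\right) = - 3 U - \frac{53 U^{2}}{50}$)
$\left(\left(-1633 - 88\right) + 1847\right) \left(H{\left(-59,66 \right)} + L{\left(33 \right)}\right) = \left(\left(-1633 - 88\right) + 1847\right) \left(\left(-8 - 59\right) - \frac{33 \left(150 + 53 \cdot 33\right)}{50}\right) = \left(-1721 + 1847\right) \left(-67 - \frac{33 \left(150 + 1749\right)}{50}\right) = 126 \left(-67 - \frac{33}{50} \cdot 1899\right) = 126 \left(-67 - \frac{62667}{50}\right) = 126 \left(- \frac{66017}{50}\right) = - \frac{4159071}{25}$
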